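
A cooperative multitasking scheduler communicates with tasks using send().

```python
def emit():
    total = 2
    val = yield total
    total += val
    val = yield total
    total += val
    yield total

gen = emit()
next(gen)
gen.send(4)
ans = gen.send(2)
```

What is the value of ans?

Step 1: next() -> yield total=2.
Step 2: send(4) -> val=4, total = 2+4 = 6, yield 6.
Step 3: send(2) -> val=2, total = 6+2 = 8, yield 8.
Therefore ans = 8.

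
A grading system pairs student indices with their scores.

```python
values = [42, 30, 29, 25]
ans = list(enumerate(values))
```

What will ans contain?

Step 1: enumerate pairs each element with its index:
  (0, 42)
  (1, 30)
  (2, 29)
  (3, 25)
Therefore ans = [(0, 42), (1, 30), (2, 29), (3, 25)].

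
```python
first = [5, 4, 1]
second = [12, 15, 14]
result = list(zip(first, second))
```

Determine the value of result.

Step 1: zip pairs elements at same index:
  Index 0: (5, 12)
  Index 1: (4, 15)
  Index 2: (1, 14)
Therefore result = [(5, 12), (4, 15), (1, 14)].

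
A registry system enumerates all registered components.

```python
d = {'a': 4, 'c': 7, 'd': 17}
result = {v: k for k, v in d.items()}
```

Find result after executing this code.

Step 1: Invert dict (swap keys and values):
  'a': 4 -> 4: 'a'
  'c': 7 -> 7: 'c'
  'd': 17 -> 17: 'd'
Therefore result = {4: 'a', 7: 'c', 17: 'd'}.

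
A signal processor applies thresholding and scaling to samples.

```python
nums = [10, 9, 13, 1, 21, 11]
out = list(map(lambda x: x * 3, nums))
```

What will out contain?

Step 1: Apply lambda x: x * 3 to each element:
  10 -> 30
  9 -> 27
  13 -> 39
  1 -> 3
  21 -> 63
  11 -> 33
Therefore out = [30, 27, 39, 3, 63, 33].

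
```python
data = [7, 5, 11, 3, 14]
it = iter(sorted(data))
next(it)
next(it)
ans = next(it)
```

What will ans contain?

Step 1: sorted([7, 5, 11, 3, 14]) = [3, 5, 7, 11, 14].
Step 2: Create iterator and skip 2 elements.
Step 3: next() returns 7.
Therefore ans = 7.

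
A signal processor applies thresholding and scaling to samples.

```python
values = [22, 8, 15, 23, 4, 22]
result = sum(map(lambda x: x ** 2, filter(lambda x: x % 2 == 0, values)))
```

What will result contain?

Step 1: Filter even numbers from [22, 8, 15, 23, 4, 22]: [22, 8, 4, 22]
Step 2: Square each: [484, 64, 16, 484]
Step 3: Sum = 1048.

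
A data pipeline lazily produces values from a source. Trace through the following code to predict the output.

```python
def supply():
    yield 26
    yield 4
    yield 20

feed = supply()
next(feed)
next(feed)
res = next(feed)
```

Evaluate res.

Step 1: supply() creates a generator.
Step 2: next(feed) yields 26 (consumed and discarded).
Step 3: next(feed) yields 4 (consumed and discarded).
Step 4: next(feed) yields 20, assigned to res.
Therefore res = 20.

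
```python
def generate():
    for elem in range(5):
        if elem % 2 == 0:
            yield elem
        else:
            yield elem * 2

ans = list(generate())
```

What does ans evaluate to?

Step 1: For each elem in range(5), yield elem if even, else elem*2:
  elem=0 (even): yield 0
  elem=1 (odd): yield 1*2 = 2
  elem=2 (even): yield 2
  elem=3 (odd): yield 3*2 = 6
  elem=4 (even): yield 4
Therefore ans = [0, 2, 2, 6, 4].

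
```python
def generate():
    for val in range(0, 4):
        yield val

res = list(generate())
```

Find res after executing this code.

Step 1: The generator yields each value from range(0, 4).
Step 2: list() consumes all yields: [0, 1, 2, 3].
Therefore res = [0, 1, 2, 3].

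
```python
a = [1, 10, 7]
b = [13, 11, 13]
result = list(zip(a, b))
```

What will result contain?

Step 1: zip pairs elements at same index:
  Index 0: (1, 13)
  Index 1: (10, 11)
  Index 2: (7, 13)
Therefore result = [(1, 13), (10, 11), (7, 13)].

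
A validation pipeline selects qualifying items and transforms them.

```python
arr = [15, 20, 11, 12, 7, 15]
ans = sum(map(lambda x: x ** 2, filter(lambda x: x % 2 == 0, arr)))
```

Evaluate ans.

Step 1: Filter even numbers from [15, 20, 11, 12, 7, 15]: [20, 12]
Step 2: Square each: [400, 144]
Step 3: Sum = 544.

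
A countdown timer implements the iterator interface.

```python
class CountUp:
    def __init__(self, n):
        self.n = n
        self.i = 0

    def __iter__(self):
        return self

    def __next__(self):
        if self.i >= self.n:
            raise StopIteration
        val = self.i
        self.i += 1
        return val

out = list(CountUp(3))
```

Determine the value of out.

Step 1: CountUp(3) creates an iterator counting 0 to 2.
Step 2: list() consumes all values: [0, 1, 2].
Therefore out = [0, 1, 2].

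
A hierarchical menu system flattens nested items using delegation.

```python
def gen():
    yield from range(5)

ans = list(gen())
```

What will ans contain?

Step 1: yield from delegates to the iterable, yielding each element.
Step 2: Collected values: [0, 1, 2, 3, 4].
Therefore ans = [0, 1, 2, 3, 4].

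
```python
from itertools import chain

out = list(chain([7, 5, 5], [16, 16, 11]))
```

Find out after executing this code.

Step 1: chain() concatenates iterables: [7, 5, 5] + [16, 16, 11].
Therefore out = [7, 5, 5, 16, 16, 11].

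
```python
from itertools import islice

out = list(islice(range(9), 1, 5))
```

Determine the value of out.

Step 1: islice(range(9), 1, 5) takes elements at indices [1, 5).
Step 2: Elements: [1, 2, 3, 4].
Therefore out = [1, 2, 3, 4].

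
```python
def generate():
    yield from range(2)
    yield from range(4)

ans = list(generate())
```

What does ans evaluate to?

Step 1: Trace yields in order:
  yield 0
  yield 1
  yield 0
  yield 1
  yield 2
  yield 3
Therefore ans = [0, 1, 0, 1, 2, 3].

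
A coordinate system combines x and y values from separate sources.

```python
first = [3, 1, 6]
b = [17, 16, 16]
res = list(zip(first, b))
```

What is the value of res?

Step 1: zip pairs elements at same index:
  Index 0: (3, 17)
  Index 1: (1, 16)
  Index 2: (6, 16)
Therefore res = [(3, 17), (1, 16), (6, 16)].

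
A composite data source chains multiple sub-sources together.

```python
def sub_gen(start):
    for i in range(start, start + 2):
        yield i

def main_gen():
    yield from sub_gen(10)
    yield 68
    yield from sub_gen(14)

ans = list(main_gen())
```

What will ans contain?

Step 1: main_gen() delegates to sub_gen(10):
  yield 10
  yield 11
Step 2: yield 68
Step 3: Delegates to sub_gen(14):
  yield 14
  yield 15
Therefore ans = [10, 11, 68, 14, 15].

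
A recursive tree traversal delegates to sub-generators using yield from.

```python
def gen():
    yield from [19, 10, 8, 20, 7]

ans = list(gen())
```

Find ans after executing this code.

Step 1: yield from delegates to the iterable, yielding each element.
Step 2: Collected values: [19, 10, 8, 20, 7].
Therefore ans = [19, 10, 8, 20, 7].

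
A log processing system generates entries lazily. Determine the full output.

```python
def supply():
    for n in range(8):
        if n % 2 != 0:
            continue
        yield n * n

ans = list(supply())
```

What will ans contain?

Step 1: Only yield n**2 when n is divisible by 2:
  n=0: 0 % 2 == 0, yield 0**2 = 0
  n=2: 2 % 2 == 0, yield 2**2 = 4
  n=4: 4 % 2 == 0, yield 4**2 = 16
  n=6: 6 % 2 == 0, yield 6**2 = 36
Therefore ans = [0, 4, 16, 36].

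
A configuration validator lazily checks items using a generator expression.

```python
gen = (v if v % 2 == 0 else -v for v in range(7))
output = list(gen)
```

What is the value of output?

Step 1: For each v in range(7), yield v if even, else -v:
  v=0: even, yield 0
  v=1: odd, yield -1
  v=2: even, yield 2
  v=3: odd, yield -3
  v=4: even, yield 4
  v=5: odd, yield -5
  v=6: even, yield 6
Therefore output = [0, -1, 2, -3, 4, -5, 6].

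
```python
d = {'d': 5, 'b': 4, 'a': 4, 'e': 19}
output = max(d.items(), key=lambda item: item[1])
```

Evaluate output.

Step 1: Find item with maximum value:
  ('d', 5)
  ('b', 4)
  ('a', 4)
  ('e', 19)
Step 2: Maximum value is 19 at key 'e'.
Therefore output = ('e', 19).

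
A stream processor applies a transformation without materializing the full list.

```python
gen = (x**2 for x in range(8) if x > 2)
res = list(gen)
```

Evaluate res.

Step 1: For range(8), keep x > 2, then square:
  x=0: 0 <= 2, excluded
  x=1: 1 <= 2, excluded
  x=2: 2 <= 2, excluded
  x=3: 3 > 2, yield 3**2 = 9
  x=4: 4 > 2, yield 4**2 = 16
  x=5: 5 > 2, yield 5**2 = 25
  x=6: 6 > 2, yield 6**2 = 36
  x=7: 7 > 2, yield 7**2 = 49
Therefore res = [9, 16, 25, 36, 49].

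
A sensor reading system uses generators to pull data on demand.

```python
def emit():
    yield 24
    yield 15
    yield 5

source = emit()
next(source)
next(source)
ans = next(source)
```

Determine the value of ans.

Step 1: emit() creates a generator.
Step 2: next(source) yields 24 (consumed and discarded).
Step 3: next(source) yields 15 (consumed and discarded).
Step 4: next(source) yields 5, assigned to ans.
Therefore ans = 5.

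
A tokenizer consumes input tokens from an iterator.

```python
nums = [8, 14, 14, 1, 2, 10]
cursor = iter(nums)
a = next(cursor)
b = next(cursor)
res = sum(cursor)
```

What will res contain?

Step 1: Create iterator over [8, 14, 14, 1, 2, 10].
Step 2: a = next() = 8, b = next() = 14.
Step 3: sum() of remaining [14, 1, 2, 10] = 27.
Therefore res = 27.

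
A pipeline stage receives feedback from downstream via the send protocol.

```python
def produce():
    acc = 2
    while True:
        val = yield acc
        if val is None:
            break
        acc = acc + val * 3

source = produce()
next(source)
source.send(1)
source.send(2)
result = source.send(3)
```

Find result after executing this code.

Step 1: next() -> yield acc=2.
Step 2: send(1) -> val=1, acc = 2 + 1*3 = 5, yield 5.
Step 3: send(2) -> val=2, acc = 5 + 2*3 = 11, yield 11.
Step 4: send(3) -> val=3, acc = 11 + 3*3 = 20, yield 20.
Therefore result = 20.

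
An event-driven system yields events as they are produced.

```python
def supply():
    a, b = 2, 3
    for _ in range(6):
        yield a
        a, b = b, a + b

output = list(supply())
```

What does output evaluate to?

Step 1: Fibonacci-like sequence starting with a=2, b=3:
  Iteration 1: yield a=2, then a,b = 3,5
  Iteration 2: yield a=3, then a,b = 5,8
  Iteration 3: yield a=5, then a,b = 8,13
  Iteration 4: yield a=8, then a,b = 13,21
  Iteration 5: yield a=13, then a,b = 21,34
  Iteration 6: yield a=21, then a,b = 34,55
Therefore output = [2, 3, 5, 8, 13, 21].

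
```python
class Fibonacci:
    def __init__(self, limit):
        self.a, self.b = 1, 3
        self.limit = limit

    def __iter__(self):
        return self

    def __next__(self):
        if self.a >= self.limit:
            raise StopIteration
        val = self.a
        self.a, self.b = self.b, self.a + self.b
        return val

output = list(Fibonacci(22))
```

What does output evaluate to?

Step 1: Fibonacci-like sequence (a=1, b=3) until >= 22:
  Yield 1, then a,b = 3,4
  Yield 3, then a,b = 4,7
  Yield 4, then a,b = 7,11
  Yield 7, then a,b = 11,18
  Yield 11, then a,b = 18,29
  Yield 18, then a,b = 29,47
Step 2: 29 >= 22, stop.
Therefore output = [1, 3, 4, 7, 11, 18].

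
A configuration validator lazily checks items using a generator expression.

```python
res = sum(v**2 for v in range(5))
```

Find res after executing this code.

Step 1: Compute v**2 for each v in range(5):
  v=0: 0**2 = 0
  v=1: 1**2 = 1
  v=2: 2**2 = 4
  v=3: 3**2 = 9
  v=4: 4**2 = 16
Step 2: sum = 0 + 1 + 4 + 9 + 16 = 30.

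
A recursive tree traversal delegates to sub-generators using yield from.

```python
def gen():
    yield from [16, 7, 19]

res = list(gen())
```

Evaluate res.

Step 1: yield from delegates to the iterable, yielding each element.
Step 2: Collected values: [16, 7, 19].
Therefore res = [16, 7, 19].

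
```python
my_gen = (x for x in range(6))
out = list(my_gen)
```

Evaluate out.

Step 1: Generator expression iterates range(6): [0, 1, 2, 3, 4, 5].
Step 2: list() collects all values.
Therefore out = [0, 1, 2, 3, 4, 5].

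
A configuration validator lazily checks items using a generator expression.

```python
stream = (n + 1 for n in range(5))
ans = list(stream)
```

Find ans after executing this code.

Step 1: For each n in range(5), compute n+1:
  n=0: 0+1 = 1
  n=1: 1+1 = 2
  n=2: 2+1 = 3
  n=3: 3+1 = 4
  n=4: 4+1 = 5
Therefore ans = [1, 2, 3, 4, 5].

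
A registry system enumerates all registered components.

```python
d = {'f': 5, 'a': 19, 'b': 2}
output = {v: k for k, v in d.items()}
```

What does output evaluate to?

Step 1: Invert dict (swap keys and values):
  'f': 5 -> 5: 'f'
  'a': 19 -> 19: 'a'
  'b': 2 -> 2: 'b'
Therefore output = {5: 'f', 19: 'a', 2: 'b'}.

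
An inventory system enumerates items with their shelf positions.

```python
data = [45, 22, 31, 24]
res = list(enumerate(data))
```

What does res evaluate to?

Step 1: enumerate pairs each element with its index:
  (0, 45)
  (1, 22)
  (2, 31)
  (3, 24)
Therefore res = [(0, 45), (1, 22), (2, 31), (3, 24)].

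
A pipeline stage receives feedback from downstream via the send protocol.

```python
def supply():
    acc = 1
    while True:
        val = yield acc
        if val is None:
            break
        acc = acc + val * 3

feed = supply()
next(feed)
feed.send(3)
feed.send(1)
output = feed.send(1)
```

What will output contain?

Step 1: next() -> yield acc=1.
Step 2: send(3) -> val=3, acc = 1 + 3*3 = 10, yield 10.
Step 3: send(1) -> val=1, acc = 10 + 1*3 = 13, yield 13.
Step 4: send(1) -> val=1, acc = 13 + 1*3 = 16, yield 16.
Therefore output = 16.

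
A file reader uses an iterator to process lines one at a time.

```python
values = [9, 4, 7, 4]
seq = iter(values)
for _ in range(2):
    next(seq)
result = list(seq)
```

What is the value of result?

Step 1: Create iterator over [9, 4, 7, 4].
Step 2: Advance 2 positions (consuming [9, 4]).
Step 3: list() collects remaining elements: [7, 4].
Therefore result = [7, 4].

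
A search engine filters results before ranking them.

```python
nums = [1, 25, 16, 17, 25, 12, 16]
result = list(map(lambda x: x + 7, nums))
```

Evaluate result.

Step 1: Apply lambda x: x + 7 to each element:
  1 -> 8
  25 -> 32
  16 -> 23
  17 -> 24
  25 -> 32
  12 -> 19
  16 -> 23
Therefore result = [8, 32, 23, 24, 32, 19, 23].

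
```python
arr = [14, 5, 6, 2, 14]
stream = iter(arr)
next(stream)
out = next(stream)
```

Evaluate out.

Step 1: Create iterator over [14, 5, 6, 2, 14].
Step 2: next() consumes 14.
Step 3: next() returns 5.
Therefore out = 5.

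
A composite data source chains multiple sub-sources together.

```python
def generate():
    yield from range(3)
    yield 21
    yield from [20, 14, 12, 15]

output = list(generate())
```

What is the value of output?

Step 1: Trace yields in order:
  yield 0
  yield 1
  yield 2
  yield 21
  yield 20
  yield 14
  yield 12
  yield 15
Therefore output = [0, 1, 2, 21, 20, 14, 12, 15].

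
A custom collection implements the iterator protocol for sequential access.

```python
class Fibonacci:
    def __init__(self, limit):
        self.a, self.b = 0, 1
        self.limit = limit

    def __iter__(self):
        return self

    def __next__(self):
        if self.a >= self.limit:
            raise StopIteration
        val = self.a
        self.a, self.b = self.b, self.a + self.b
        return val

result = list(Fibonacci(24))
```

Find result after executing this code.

Step 1: Fibonacci-like sequence (a=0, b=1) until >= 24:
  Yield 0, then a,b = 1,1
  Yield 1, then a,b = 1,2
  Yield 1, then a,b = 2,3
  Yield 2, then a,b = 3,5
  Yield 3, then a,b = 5,8
  Yield 5, then a,b = 8,13
  Yield 8, then a,b = 13,21
  Yield 13, then a,b = 21,34
  Yield 21, then a,b = 34,55
Step 2: 34 >= 24, stop.
Therefore result = [0, 1, 1, 2, 3, 5, 8, 13, 21].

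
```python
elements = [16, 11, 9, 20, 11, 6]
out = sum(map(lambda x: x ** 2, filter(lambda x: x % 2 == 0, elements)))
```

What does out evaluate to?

Step 1: Filter even numbers from [16, 11, 9, 20, 11, 6]: [16, 20, 6]
Step 2: Square each: [256, 400, 36]
Step 3: Sum = 692.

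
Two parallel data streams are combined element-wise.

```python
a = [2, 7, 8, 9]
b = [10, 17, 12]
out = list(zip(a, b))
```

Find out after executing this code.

Step 1: zip stops at shortest (len(a)=4, len(b)=3):
  Index 0: (2, 10)
  Index 1: (7, 17)
  Index 2: (8, 12)
Step 2: Last element of a (9) has no pair, dropped.
Therefore out = [(2, 10), (7, 17), (8, 12)].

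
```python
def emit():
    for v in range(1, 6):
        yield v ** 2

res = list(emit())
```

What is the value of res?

Step 1: For each v in range(1, 6), yield v**2:
  v=1: yield 1**2 = 1
  v=2: yield 2**2 = 4
  v=3: yield 3**2 = 9
  v=4: yield 4**2 = 16
  v=5: yield 5**2 = 25
Therefore res = [1, 4, 9, 16, 25].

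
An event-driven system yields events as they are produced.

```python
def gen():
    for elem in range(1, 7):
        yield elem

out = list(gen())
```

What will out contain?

Step 1: The generator yields each value from range(1, 7).
Step 2: list() consumes all yields: [1, 2, 3, 4, 5, 6].
Therefore out = [1, 2, 3, 4, 5, 6].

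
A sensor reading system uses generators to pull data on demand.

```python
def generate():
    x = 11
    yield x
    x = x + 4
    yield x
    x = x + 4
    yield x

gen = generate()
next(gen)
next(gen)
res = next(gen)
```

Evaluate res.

Step 1: Trace through generator execution:
  Yield 1: x starts at 11, yield 11
  Yield 2: x = 11 + 4 = 15, yield 15
  Yield 3: x = 15 + 4 = 19, yield 19
Step 2: First next() gets 11, second next() gets the second value, third next() yields 19.
Therefore res = 19.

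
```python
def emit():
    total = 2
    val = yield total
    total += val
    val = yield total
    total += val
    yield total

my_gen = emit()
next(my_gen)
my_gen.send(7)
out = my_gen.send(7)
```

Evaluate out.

Step 1: next() -> yield total=2.
Step 2: send(7) -> val=7, total = 2+7 = 9, yield 9.
Step 3: send(7) -> val=7, total = 9+7 = 16, yield 16.
Therefore out = 16.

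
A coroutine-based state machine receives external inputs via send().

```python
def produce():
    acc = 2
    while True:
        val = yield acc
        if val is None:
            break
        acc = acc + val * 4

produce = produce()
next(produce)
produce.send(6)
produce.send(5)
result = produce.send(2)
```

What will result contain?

Step 1: next() -> yield acc=2.
Step 2: send(6) -> val=6, acc = 2 + 6*4 = 26, yield 26.
Step 3: send(5) -> val=5, acc = 26 + 5*4 = 46, yield 46.
Step 4: send(2) -> val=2, acc = 46 + 2*4 = 54, yield 54.
Therefore result = 54.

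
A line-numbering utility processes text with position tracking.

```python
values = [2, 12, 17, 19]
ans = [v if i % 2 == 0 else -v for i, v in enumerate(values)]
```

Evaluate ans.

Step 1: For each (i, v), keep v if i is even, negate if odd:
  i=0 (even): keep 2
  i=1 (odd): negate to -12
  i=2 (even): keep 17
  i=3 (odd): negate to -19
Therefore ans = [2, -12, 17, -19].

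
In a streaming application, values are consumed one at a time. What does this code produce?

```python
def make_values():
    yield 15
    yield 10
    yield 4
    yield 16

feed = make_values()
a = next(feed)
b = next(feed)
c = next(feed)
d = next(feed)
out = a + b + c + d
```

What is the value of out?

Step 1: Create generator and consume all values:
  a = next(feed) = 15
  b = next(feed) = 10
  c = next(feed) = 4
  d = next(feed) = 16
Step 2: out = 15 + 10 + 4 + 16 = 45.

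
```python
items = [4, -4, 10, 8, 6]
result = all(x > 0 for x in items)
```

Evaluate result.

Step 1: Check x > 0 for each element in [4, -4, 10, 8, 6]:
  4 > 0: True
  -4 > 0: False
  10 > 0: True
  8 > 0: True
  6 > 0: True
Step 2: all() returns False.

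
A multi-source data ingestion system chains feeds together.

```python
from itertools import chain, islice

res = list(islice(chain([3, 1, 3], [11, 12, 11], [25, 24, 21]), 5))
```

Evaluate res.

Step 1: chain([3, 1, 3], [11, 12, 11], [25, 24, 21]) = [3, 1, 3, 11, 12, 11, 25, 24, 21].
Step 2: islice takes first 5 elements: [3, 1, 3, 11, 12].
Therefore res = [3, 1, 3, 11, 12].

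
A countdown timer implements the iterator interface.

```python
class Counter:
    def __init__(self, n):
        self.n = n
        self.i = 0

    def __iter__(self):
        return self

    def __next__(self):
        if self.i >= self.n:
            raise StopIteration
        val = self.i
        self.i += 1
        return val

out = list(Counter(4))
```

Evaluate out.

Step 1: Counter(4) creates an iterator counting 0 to 3.
Step 2: list() consumes all values: [0, 1, 2, 3].
Therefore out = [0, 1, 2, 3].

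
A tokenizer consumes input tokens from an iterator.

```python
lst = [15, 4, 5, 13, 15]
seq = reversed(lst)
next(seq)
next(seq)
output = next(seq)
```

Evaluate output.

Step 1: reversed([15, 4, 5, 13, 15]) gives iterator: [15, 13, 5, 4, 15].
Step 2: First next() = 15, second next() = 13.
Step 3: Third next() = 5.
Therefore output = 5.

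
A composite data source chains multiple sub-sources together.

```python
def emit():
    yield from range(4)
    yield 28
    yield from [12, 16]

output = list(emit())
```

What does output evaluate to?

Step 1: Trace yields in order:
  yield 0
  yield 1
  yield 2
  yield 3
  yield 28
  yield 12
  yield 16
Therefore output = [0, 1, 2, 3, 28, 12, 16].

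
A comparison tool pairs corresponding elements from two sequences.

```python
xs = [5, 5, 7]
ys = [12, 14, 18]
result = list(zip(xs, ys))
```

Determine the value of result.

Step 1: zip pairs elements at same index:
  Index 0: (5, 12)
  Index 1: (5, 14)
  Index 2: (7, 18)
Therefore result = [(5, 12), (5, 14), (7, 18)].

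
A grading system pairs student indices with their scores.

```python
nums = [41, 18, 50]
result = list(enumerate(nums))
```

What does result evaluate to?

Step 1: enumerate pairs each element with its index:
  (0, 41)
  (1, 18)
  (2, 50)
Therefore result = [(0, 41), (1, 18), (2, 50)].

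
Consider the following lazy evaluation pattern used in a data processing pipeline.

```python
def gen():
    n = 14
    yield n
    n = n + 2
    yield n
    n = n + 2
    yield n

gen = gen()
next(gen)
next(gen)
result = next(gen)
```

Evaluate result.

Step 1: Trace through generator execution:
  Yield 1: n starts at 14, yield 14
  Yield 2: n = 14 + 2 = 16, yield 16
  Yield 3: n = 16 + 2 = 18, yield 18
Step 2: First next() gets 14, second next() gets the second value, third next() yields 18.
Therefore result = 18.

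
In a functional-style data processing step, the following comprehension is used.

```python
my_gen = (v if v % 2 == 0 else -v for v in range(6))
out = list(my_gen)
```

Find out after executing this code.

Step 1: For each v in range(6), yield v if even, else -v:
  v=0: even, yield 0
  v=1: odd, yield -1
  v=2: even, yield 2
  v=3: odd, yield -3
  v=4: even, yield 4
  v=5: odd, yield -5
Therefore out = [0, -1, 2, -3, 4, -5].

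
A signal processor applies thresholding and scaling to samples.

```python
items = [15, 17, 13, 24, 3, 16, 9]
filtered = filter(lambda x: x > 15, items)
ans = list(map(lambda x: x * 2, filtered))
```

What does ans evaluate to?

Step 1: Filter items for elements > 15:
  15: removed
  17: kept
  13: removed
  24: kept
  3: removed
  16: kept
  9: removed
Step 2: Map x * 2 on filtered [17, 24, 16]:
  17 -> 34
  24 -> 48
  16 -> 32
Therefore ans = [34, 48, 32].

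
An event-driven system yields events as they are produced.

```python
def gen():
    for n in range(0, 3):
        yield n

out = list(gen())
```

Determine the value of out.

Step 1: The generator yields each value from range(0, 3).
Step 2: list() consumes all yields: [0, 1, 2].
Therefore out = [0, 1, 2].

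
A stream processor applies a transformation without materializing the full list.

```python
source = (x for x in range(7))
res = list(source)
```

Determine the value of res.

Step 1: Generator expression iterates range(7): [0, 1, 2, 3, 4, 5, 6].
Step 2: list() collects all values.
Therefore res = [0, 1, 2, 3, 4, 5, 6].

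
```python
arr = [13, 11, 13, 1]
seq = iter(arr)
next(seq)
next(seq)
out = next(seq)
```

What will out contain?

Step 1: Create iterator over [13, 11, 13, 1].
Step 2: next() consumes 13.
Step 3: next() consumes 11.
Step 4: next() returns 13.
Therefore out = 13.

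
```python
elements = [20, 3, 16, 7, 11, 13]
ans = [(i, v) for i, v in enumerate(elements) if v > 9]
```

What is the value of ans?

Step 1: Filter enumerate([20, 3, 16, 7, 11, 13]) keeping v > 9:
  (0, 20): 20 > 9, included
  (1, 3): 3 <= 9, excluded
  (2, 16): 16 > 9, included
  (3, 7): 7 <= 9, excluded
  (4, 11): 11 > 9, included
  (5, 13): 13 > 9, included
Therefore ans = [(0, 20), (2, 16), (4, 11), (5, 13)].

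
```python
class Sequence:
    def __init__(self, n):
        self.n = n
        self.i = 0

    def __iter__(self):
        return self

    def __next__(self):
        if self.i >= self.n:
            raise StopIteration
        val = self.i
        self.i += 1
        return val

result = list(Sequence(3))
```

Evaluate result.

Step 1: Sequence(3) creates an iterator counting 0 to 2.
Step 2: list() consumes all values: [0, 1, 2].
Therefore result = [0, 1, 2].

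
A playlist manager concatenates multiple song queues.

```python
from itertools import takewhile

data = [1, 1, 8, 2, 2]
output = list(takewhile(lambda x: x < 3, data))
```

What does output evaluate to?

Step 1: takewhile stops at first element >= 3:
  1 < 3: take
  1 < 3: take
  8 >= 3: stop
Therefore output = [1, 1].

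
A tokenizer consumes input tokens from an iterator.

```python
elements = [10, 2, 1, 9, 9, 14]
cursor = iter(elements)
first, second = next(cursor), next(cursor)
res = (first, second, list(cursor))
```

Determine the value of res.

Step 1: Create iterator over [10, 2, 1, 9, 9, 14].
Step 2: first = 10, second = 2.
Step 3: Remaining elements: [1, 9, 9, 14].
Therefore res = (10, 2, [1, 9, 9, 14]).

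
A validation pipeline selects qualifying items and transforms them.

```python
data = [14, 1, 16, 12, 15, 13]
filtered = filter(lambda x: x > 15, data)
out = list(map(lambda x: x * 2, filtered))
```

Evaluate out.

Step 1: Filter data for elements > 15:
  14: removed
  1: removed
  16: kept
  12: removed
  15: removed
  13: removed
Step 2: Map x * 2 on filtered [16]:
  16 -> 32
Therefore out = [32].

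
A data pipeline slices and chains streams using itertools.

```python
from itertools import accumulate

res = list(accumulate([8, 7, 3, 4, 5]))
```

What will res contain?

Step 1: accumulate computes running sums:
  + 8 = 8
  + 7 = 15
  + 3 = 18
  + 4 = 22
  + 5 = 27
Therefore res = [8, 15, 18, 22, 27].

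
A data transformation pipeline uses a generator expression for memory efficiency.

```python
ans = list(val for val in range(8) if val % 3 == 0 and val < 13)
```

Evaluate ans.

Step 1: Filter range(8) where val % 3 == 0 and val < 13:
  val=0: both conditions met, included
  val=1: excluded (1 % 3 != 0)
  val=2: excluded (2 % 3 != 0)
  val=3: both conditions met, included
  val=4: excluded (4 % 3 != 0)
  val=5: excluded (5 % 3 != 0)
  val=6: both conditions met, included
  val=7: excluded (7 % 3 != 0)
Therefore ans = [0, 3, 6].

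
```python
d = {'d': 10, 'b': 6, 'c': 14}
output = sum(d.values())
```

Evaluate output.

Step 1: d.values() = [10, 6, 14].
Step 2: sum = 30.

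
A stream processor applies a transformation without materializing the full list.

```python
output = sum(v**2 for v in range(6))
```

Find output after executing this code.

Step 1: Compute v**2 for each v in range(6):
  v=0: 0**2 = 0
  v=1: 1**2 = 1
  v=2: 2**2 = 4
  v=3: 3**2 = 9
  v=4: 4**2 = 16
  v=5: 5**2 = 25
Step 2: sum = 0 + 1 + 4 + 9 + 16 + 25 = 55.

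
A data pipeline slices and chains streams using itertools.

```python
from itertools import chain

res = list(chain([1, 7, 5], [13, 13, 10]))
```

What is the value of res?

Step 1: chain() concatenates iterables: [1, 7, 5] + [13, 13, 10].
Therefore res = [1, 7, 5, 13, 13, 10].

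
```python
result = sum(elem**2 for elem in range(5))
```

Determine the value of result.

Step 1: Compute elem**2 for each elem in range(5):
  elem=0: 0**2 = 0
  elem=1: 1**2 = 1
  elem=2: 2**2 = 4
  elem=3: 3**2 = 9
  elem=4: 4**2 = 16
Step 2: sum = 0 + 1 + 4 + 9 + 16 = 30.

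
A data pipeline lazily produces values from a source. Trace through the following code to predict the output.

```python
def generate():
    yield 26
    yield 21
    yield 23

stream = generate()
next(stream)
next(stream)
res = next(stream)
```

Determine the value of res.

Step 1: generate() creates a generator.
Step 2: next(stream) yields 26 (consumed and discarded).
Step 3: next(stream) yields 21 (consumed and discarded).
Step 4: next(stream) yields 23, assigned to res.
Therefore res = 23.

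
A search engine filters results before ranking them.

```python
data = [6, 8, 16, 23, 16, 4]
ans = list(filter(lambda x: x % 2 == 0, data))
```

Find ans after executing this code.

Step 1: Filter elements divisible by 2:
  6 % 2 = 0: kept
  8 % 2 = 0: kept
  16 % 2 = 0: kept
  23 % 2 = 1: removed
  16 % 2 = 0: kept
  4 % 2 = 0: kept
Therefore ans = [6, 8, 16, 16, 4].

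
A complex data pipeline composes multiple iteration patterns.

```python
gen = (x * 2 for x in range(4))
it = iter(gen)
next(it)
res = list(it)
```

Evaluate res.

Step 1: Generator produces [0, 2, 4, 6].
Step 2: next(it) consumes first element (0).
Step 3: list(it) collects remaining: [2, 4, 6].
Therefore res = [2, 4, 6].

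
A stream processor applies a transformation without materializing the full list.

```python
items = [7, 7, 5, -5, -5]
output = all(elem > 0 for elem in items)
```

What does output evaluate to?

Step 1: Check elem > 0 for each element in [7, 7, 5, -5, -5]:
  7 > 0: True
  7 > 0: True
  5 > 0: True
  -5 > 0: False
  -5 > 0: False
Step 2: all() returns False.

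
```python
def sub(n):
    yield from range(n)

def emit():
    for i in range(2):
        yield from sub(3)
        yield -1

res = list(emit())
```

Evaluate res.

Step 1: For each i in range(2):
  i=0: yield from sub(3) -> [0, 1, 2], then yield -1
  i=1: yield from sub(3) -> [0, 1, 2], then yield -1
Therefore res = [0, 1, 2, -1, 0, 1, 2, -1].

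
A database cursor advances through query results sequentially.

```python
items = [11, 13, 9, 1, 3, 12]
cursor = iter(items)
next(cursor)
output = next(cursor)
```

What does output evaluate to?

Step 1: Create iterator over [11, 13, 9, 1, 3, 12].
Step 2: next() consumes 11.
Step 3: next() returns 13.
Therefore output = 13.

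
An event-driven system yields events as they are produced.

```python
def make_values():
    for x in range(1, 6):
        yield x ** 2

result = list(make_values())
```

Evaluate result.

Step 1: For each x in range(1, 6), yield x**2:
  x=1: yield 1**2 = 1
  x=2: yield 2**2 = 4
  x=3: yield 3**2 = 9
  x=4: yield 4**2 = 16
  x=5: yield 5**2 = 25
Therefore result = [1, 4, 9, 16, 25].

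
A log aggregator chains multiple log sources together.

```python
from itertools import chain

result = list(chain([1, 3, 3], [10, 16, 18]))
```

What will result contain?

Step 1: chain() concatenates iterables: [1, 3, 3] + [10, 16, 18].
Therefore result = [1, 3, 3, 10, 16, 18].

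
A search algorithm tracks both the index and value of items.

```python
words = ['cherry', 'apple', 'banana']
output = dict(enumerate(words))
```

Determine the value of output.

Step 1: enumerate pairs indices with words:
  0 -> 'cherry'
  1 -> 'apple'
  2 -> 'banana'
Therefore output = {0: 'cherry', 1: 'apple', 2: 'banana'}.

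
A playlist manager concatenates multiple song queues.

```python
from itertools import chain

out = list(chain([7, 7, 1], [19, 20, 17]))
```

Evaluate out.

Step 1: chain() concatenates iterables: [7, 7, 1] + [19, 20, 17].
Therefore out = [7, 7, 1, 19, 20, 17].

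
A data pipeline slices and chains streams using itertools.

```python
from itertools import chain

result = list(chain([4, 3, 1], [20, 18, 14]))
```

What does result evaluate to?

Step 1: chain() concatenates iterables: [4, 3, 1] + [20, 18, 14].
Therefore result = [4, 3, 1, 20, 18, 14].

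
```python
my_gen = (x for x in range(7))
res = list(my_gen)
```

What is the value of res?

Step 1: Generator expression iterates range(7): [0, 1, 2, 3, 4, 5, 6].
Step 2: list() collects all values.
Therefore res = [0, 1, 2, 3, 4, 5, 6].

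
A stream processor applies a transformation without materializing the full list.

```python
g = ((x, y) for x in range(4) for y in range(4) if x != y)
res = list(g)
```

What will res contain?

Step 1: Nested generator over range(4) x range(4) where x != y:
  (0, 0): excluded (x == y)
  (0, 1): included
  (0, 2): included
  (0, 3): included
  (1, 0): included
  (1, 1): excluded (x == y)
  (1, 2): included
  (1, 3): included
  (2, 0): included
  (2, 1): included
  (2, 2): excluded (x == y)
  (2, 3): included
  (3, 0): included
  (3, 1): included
  (3, 2): included
  (3, 3): excluded (x == y)
Therefore res = [(0, 1), (0, 2), (0, 3), (1, 0), (1, 2), (1, 3), (2, 0), (2, 1), (2, 3), (3, 0), (3, 1), (3, 2)].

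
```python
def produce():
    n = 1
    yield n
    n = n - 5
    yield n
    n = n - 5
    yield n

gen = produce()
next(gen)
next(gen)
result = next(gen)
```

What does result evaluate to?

Step 1: Trace through generator execution:
  Yield 1: n starts at 1, yield 1
  Yield 2: n = 1 - 5 = -4, yield -4
  Yield 3: n = -4 - 5 = -9, yield -9
Step 2: First next() gets 1, second next() gets the second value, third next() yields -9.
Therefore result = -9.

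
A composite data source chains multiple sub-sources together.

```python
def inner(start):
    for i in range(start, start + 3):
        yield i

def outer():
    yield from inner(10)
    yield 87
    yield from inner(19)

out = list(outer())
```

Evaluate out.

Step 1: outer() delegates to inner(10):
  yield 10
  yield 11
  yield 12
Step 2: yield 87
Step 3: Delegates to inner(19):
  yield 19
  yield 20
  yield 21
Therefore out = [10, 11, 12, 87, 19, 20, 21].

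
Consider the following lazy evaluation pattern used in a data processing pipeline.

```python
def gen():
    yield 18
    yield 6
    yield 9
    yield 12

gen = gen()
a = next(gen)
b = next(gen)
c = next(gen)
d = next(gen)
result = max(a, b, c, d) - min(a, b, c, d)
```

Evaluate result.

Step 1: Create generator and consume all values:
  a = next(gen) = 18
  b = next(gen) = 6
  c = next(gen) = 9
  d = next(gen) = 12
Step 2: max = 18, min = 6, result = 18 - 6 = 12.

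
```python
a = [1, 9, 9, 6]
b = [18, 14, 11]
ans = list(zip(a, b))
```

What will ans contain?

Step 1: zip stops at shortest (len(a)=4, len(b)=3):
  Index 0: (1, 18)
  Index 1: (9, 14)
  Index 2: (9, 11)
Step 2: Last element of a (6) has no pair, dropped.
Therefore ans = [(1, 18), (9, 14), (9, 11)].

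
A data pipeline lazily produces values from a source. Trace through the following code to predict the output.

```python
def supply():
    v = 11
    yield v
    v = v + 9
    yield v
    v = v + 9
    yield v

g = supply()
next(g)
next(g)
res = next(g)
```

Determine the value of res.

Step 1: Trace through generator execution:
  Yield 1: v starts at 11, yield 11
  Yield 2: v = 11 + 9 = 20, yield 20
  Yield 3: v = 20 + 9 = 29, yield 29
Step 2: First next() gets 11, second next() gets the second value, third next() yields 29.
Therefore res = 29.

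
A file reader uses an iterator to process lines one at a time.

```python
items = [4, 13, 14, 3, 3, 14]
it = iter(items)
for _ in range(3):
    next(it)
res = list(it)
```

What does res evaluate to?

Step 1: Create iterator over [4, 13, 14, 3, 3, 14].
Step 2: Advance 3 positions (consuming [4, 13, 14]).
Step 3: list() collects remaining elements: [3, 3, 14].
Therefore res = [3, 3, 14].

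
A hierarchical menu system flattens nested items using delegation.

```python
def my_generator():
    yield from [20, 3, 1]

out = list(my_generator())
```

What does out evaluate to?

Step 1: yield from delegates to the iterable, yielding each element.
Step 2: Collected values: [20, 3, 1].
Therefore out = [20, 3, 1].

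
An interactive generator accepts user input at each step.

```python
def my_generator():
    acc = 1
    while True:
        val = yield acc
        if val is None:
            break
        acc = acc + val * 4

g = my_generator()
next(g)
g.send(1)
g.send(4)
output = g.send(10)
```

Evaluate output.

Step 1: next() -> yield acc=1.
Step 2: send(1) -> val=1, acc = 1 + 1*4 = 5, yield 5.
Step 3: send(4) -> val=4, acc = 5 + 4*4 = 21, yield 21.
Step 4: send(10) -> val=10, acc = 21 + 10*4 = 61, yield 61.
Therefore output = 61.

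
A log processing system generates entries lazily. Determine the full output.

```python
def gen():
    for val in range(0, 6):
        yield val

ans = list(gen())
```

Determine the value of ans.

Step 1: The generator yields each value from range(0, 6).
Step 2: list() consumes all yields: [0, 1, 2, 3, 4, 5].
Therefore ans = [0, 1, 2, 3, 4, 5].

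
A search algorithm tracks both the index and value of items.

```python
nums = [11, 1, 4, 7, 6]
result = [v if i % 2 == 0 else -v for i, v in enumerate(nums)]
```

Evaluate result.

Step 1: For each (i, v), keep v if i is even, negate if odd:
  i=0 (even): keep 11
  i=1 (odd): negate to -1
  i=2 (even): keep 4
  i=3 (odd): negate to -7
  i=4 (even): keep 6
Therefore result = [11, -1, 4, -7, 6].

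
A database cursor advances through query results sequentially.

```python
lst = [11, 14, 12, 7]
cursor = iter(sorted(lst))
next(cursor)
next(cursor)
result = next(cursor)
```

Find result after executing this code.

Step 1: sorted([11, 14, 12, 7]) = [7, 11, 12, 14].
Step 2: Create iterator and skip 2 elements.
Step 3: next() returns 12.
Therefore result = 12.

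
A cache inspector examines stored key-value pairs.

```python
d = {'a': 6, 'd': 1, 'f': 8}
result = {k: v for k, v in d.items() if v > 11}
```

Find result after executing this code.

Step 1: Filter items where value > 11:
  'a': 6 <= 11: removed
  'd': 1 <= 11: removed
  'f': 8 <= 11: removed
Therefore result = {}.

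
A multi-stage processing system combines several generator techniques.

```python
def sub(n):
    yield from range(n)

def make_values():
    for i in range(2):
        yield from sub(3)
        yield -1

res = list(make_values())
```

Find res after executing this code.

Step 1: For each i in range(2):
  i=0: yield from sub(3) -> [0, 1, 2], then yield -1
  i=1: yield from sub(3) -> [0, 1, 2], then yield -1
Therefore res = [0, 1, 2, -1, 0, 1, 2, -1].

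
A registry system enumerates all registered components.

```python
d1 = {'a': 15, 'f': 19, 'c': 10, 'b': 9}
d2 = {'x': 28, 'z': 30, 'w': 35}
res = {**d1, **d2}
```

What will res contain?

Step 1: Merge d1 and d2 (d2 values override on key conflicts).
Step 2: d1 has keys ['a', 'f', 'c', 'b'], d2 has keys ['x', 'z', 'w'].
Therefore res = {'a': 15, 'f': 19, 'c': 10, 'b': 9, 'x': 28, 'z': 30, 'w': 35}.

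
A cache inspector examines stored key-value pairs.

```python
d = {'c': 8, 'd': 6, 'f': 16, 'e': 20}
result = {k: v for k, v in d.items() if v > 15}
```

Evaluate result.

Step 1: Filter items where value > 15:
  'c': 8 <= 15: removed
  'd': 6 <= 15: removed
  'f': 16 > 15: kept
  'e': 20 > 15: kept
Therefore result = {'f': 16, 'e': 20}.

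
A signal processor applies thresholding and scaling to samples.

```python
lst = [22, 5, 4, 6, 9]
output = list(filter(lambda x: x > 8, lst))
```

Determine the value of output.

Step 1: Filter elements > 8:
  22: kept
  5: removed
  4: removed
  6: removed
  9: kept
Therefore output = [22, 9].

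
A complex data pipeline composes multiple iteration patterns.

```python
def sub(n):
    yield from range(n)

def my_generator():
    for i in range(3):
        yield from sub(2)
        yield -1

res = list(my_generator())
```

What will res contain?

Step 1: For each i in range(3):
  i=0: yield from sub(2) -> [0, 1], then yield -1
  i=1: yield from sub(2) -> [0, 1], then yield -1
  i=2: yield from sub(2) -> [0, 1], then yield -1
Therefore res = [0, 1, -1, 0, 1, -1, 0, 1, -1].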